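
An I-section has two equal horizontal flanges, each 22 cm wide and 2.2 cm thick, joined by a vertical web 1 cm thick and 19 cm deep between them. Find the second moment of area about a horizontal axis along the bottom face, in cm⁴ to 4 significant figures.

I_base ≈ 2.734 × 10⁴ cm⁴

Break the section into simple shapes (no overlaps), measuring from the bottom-left corner of the bounding box.
Bottom flange: 22 × 2.2, A = 48.4 cm², y = 1.1 cm, Ī = 19.5213 cm⁴.
Web: 1 × 19, A = 19 cm², y = 11.7 cm, Ī = 571.583 cm⁴.
Top flange: 22 × 2.2, A = 48.4 cm², y = 22.3 cm, Ī = 19.5213 cm⁴.
Transfer each piece to a horizontal axis along the bottom face using Ī + A·d² with d = y − 0:
  bottom flange: d = 1.1 cm → contributes +78.0853 cm⁴
  web: d = 11.7 cm → contributes +3172.49 cm⁴
  top flange: d = 22.3 cm → contributes +24088.4 cm⁴
Total I = 27338.9 cm⁴.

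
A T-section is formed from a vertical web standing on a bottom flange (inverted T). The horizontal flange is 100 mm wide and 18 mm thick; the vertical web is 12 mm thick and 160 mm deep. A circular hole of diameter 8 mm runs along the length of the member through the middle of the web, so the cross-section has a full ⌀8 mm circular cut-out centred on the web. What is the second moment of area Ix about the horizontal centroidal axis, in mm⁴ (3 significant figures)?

Split into non-overlapping primitives; take the origin at the lower-left of the bounding box.
Flange: 100 × 18, A = 1 800 mm², y = 9 mm, Ī = 48 600 mm⁴.
Web: 12 × 160, A = 1 920 mm², y = 98 mm, Ī = 4 096 000 mm⁴.
Hole (subtracted): ⌀8, A = 50.265 mm², y = 98 mm, Ī = 201.06 mm⁴.
Centroid: ȳ = ΣA·y / ΣA = 54.346 mm.
Transfer each piece to the horizontal centroidal axis using Ī + A·d² with d = y − 54.346:
  flange: d = -45.346 mm → contributes +3 749 805 mm⁴
  web: d = 43.654 mm → contributes +7 754 954 mm⁴
  hole: d = 43.654 mm → contributes −95 992 mm⁴
Total I = 11 408 767 mm⁴.

Ix ≈ 1.14 × 10⁷ mm⁴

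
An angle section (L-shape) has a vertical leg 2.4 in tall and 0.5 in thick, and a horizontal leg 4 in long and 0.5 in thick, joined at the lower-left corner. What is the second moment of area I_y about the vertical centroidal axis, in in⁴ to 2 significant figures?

Decompose the section into non-overlapping parts with the origin at the bottom-left of its bounding rectangle.
Vertical leg: 0.5 × 2.4, A = 1.2 in², x = 0.25 in, Ī = 0.025 in⁴.
Horizontal leg (remainder): 3.5 × 0.5, A = 1.75 in², x = 2.25 in, Ī = 1.786 in⁴.
Centroid: x̄ = ΣA·x / ΣA = 1.436 in.
Transfer each piece to the vertical centroidal axis using Ī + A·d² with d = x − 1.436:
  vertical leg: d = -1.186 in → contributes +1.714 in⁴
  horizontal leg (remainder): d = 0.8136 in → contributes +2.945 in⁴
Total I = 4.659 in⁴.

I_y ≈ 4.7 in⁴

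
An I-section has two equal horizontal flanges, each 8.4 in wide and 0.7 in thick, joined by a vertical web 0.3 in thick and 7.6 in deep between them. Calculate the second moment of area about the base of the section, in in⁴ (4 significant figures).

I_base ≈ 498.3 in⁴

Split into non-overlapping primitives; take the origin at the lower-left of the bounding box.
Bottom flange: 8.4 × 0.7, A = 5.88 in², y = 0.35 in, Ī = 0.2401 in⁴.
Web: 0.3 × 7.6, A = 2.28 in², y = 4.5 in, Ī = 10.9744 in⁴.
Top flange: 8.4 × 0.7, A = 5.88 in², y = 8.65 in, Ī = 0.2401 in⁴.
Transfer each piece to the base of the section using Ī + A·d² with d = y − 0:
  bottom flange: d = 0.35 in → contributes +0.9604 in⁴
  web: d = 4.5 in → contributes +57.1444 in⁴
  top flange: d = 8.65 in → contributes +440.196 in⁴
Total I = 498.301 in⁴.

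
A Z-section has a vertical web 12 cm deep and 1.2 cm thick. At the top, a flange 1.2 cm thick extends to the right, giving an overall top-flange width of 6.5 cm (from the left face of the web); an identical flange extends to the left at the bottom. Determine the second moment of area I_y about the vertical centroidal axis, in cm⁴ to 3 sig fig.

I_y ≈ 166 cm⁴

Treat the section as a set of non-overlapping primitives; coordinates are from the bounding-box lower-left.
Web: 1.2 × 12, A = 14.4 cm², x = 5.9 cm, Ī = 1.728 cm⁴.
Top flange (beyond web): 5.3 × 1.2, A = 6.36 cm², x = 9.15 cm, Ī = 14.888 cm⁴.
Bottom flange (beyond web): 5.3 × 1.2, A = 6.36 cm², x = 2.65 cm, Ī = 14.888 cm⁴.
Centroid: x̄ = ΣA·x / ΣA = 5.9 cm.
Transfer each piece to the vertical centroidal axis using Ī + A·d² with d = x − 5.9:
  web: d = 0 cm → contributes +1.728 cm⁴
  top flange (beyond web): d = 3.25 cm → contributes +82.065 cm⁴
  bottom flange (beyond web): d = -3.25 cm → contributes +82.065 cm⁴
Total I = 165.86 cm⁴.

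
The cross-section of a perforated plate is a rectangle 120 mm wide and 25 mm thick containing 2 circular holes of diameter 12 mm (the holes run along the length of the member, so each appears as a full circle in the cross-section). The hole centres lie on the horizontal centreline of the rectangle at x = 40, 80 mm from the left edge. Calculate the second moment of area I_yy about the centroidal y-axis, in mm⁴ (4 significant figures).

Break the section into simple shapes (no overlaps), measuring from the bottom-left corner of the bounding box.
Plate: 120 × 25, A = 3 000 mm², x = 60 mm, Ī = 3 600 000 mm⁴.
Hole 1 (subtracted): ⌀12, A = 113.097 mm², x = 40 mm, Ī = 1017.88 mm⁴.
Hole 2 (subtracted): ⌀12, A = 113.097 mm², x = 80 mm, Ī = 1017.88 mm⁴.
By symmetry the centroid is at mid-width, x̄ = 60 mm.
Transfer each piece to the centroidal y-axis using Ī + A·d² with d = x − 60:
  plate: d = 0 mm → contributes +3 600 000 mm⁴
  hole 1: d = -20 mm → contributes −46256.8 mm⁴
  hole 2: d = 20 mm → contributes −46256.8 mm⁴
Total I = 3 507 486 mm⁴.

I_yy ≈ 3.507 × 10⁶ mm⁴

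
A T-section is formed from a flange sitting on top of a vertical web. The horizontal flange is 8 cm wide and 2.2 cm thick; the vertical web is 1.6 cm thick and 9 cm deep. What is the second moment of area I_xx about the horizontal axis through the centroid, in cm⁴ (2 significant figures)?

I_xx ≈ 350 cm⁴

Decompose the section into non-overlapping parts with the origin at the bottom-left of its bounding rectangle.
Flange: 8 × 2.2, A = 17.6 cm², y = 10.1 cm, Ī = 7.099 cm⁴.
Web: 1.6 × 9, A = 14.4 cm², y = 4.5 cm, Ī = 97.2 cm⁴.
Centroid: ȳ = ΣA·y / ΣA = 7.58 cm.
Transfer each piece to the horizontal axis through the centroid using Ī + A·d² with d = y − 7.58:
  flange: d = 2.52 cm → contributes +118.9 cm⁴
  web: d = -3.08 cm → contributes +233.8 cm⁴
Total I = 352.7 cm⁴.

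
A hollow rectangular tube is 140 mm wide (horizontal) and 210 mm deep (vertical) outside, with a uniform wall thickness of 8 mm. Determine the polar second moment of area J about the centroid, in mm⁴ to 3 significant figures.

Treat the section as a set of non-overlapping primitives; coordinates are from the bounding-box lower-left.
Outer rectangle: 140 × 210, A = 29 400 mm², y = 105 mm, Ī = 108 045 000 mm⁴.
Inner void (subtracted): 124 × 194, A = 24 056 mm², y = 105 mm, Ī = 75 447 635 mm⁴.
By symmetry the centroid is at mid-height, ȳ = 105 mm.
All pieces are centred on the centroidal x-axis, so I = ΣĪ (holes subtracted) = 32 597 365 mm⁴.
Repeating about the centroidal y-axis gives I_y = 17 196 245 mm⁴.
Polar second moment: J = I_x + I_y = 49 793 611 mm⁴.

J ≈ 4.98 × 10⁷ mm⁴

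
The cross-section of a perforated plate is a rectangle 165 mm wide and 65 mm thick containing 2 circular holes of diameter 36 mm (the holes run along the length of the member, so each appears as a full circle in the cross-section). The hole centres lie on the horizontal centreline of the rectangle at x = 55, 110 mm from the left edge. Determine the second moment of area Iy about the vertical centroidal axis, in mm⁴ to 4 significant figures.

Decompose the section into non-overlapping parts with the origin at the bottom-left of its bounding rectangle.
Plate: 165 × 65, A = 10 725 mm², x = 82.5 mm, Ī = 24 332 344 mm⁴.
Hole 1 (subtracted): ⌀36, A = 1017.88 mm², x = 55 mm, Ī = 82 448 mm⁴.
Hole 2 (subtracted): ⌀36, A = 1017.88 mm², x = 110 mm, Ī = 82 448 mm⁴.
By symmetry the centroid is at mid-width, x̄ = 82.5 mm.
Transfer each piece to the vertical centroidal axis using Ī + A·d² with d = x − 82.5:
  plate: d = 0 mm → contributes +24 332 344 mm⁴
  hole 1: d = -27.5 mm → contributes −852 217 mm⁴
  hole 2: d = 27.5 mm → contributes −852 217 mm⁴
Total I = 22 627 910 mm⁴.

Iy ≈ 2.263 × 10⁷ mm⁴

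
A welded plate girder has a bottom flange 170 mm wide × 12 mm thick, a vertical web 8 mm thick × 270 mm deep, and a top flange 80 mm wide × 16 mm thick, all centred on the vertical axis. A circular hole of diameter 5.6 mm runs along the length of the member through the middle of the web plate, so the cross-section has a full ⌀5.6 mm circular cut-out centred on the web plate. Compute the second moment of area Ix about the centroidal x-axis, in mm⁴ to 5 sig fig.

Treat the section as a set of non-overlapping primitives; coordinates are from the bounding-box lower-left.
Bottom plate: 170 × 12, A = 2 040 mm², y = 6 mm, Ī = 24 480 mm⁴.
Web plate: 8 × 270, A = 2 160 mm², y = 147 mm, Ī = 13 122 000 mm⁴.
Top plate: 80 × 16, A = 1 280 mm², y = 290 mm, Ī = 27306.67 mm⁴.
Hole (subtracted): ⌀5.6, A = 24.63009 mm², y = 147 mm, Ī = 48.27497 mm⁴.
Centroid: ȳ = ΣA·y / ΣA = 127.8262 mm.
Transfer each piece to the centroidal x-axis using Ī + A·d² with d = y − 127.8262:
  bottom plate: d = -121.8262 mm → contributes +30 301 407 mm⁴
  web plate: d = 19.17377 mm → contributes +13 916 088 mm⁴
  top plate: d = 162.1738 mm → contributes +33 691 731 mm⁴
  hole: d = 19.17377 mm → contributes −9103.117 mm⁴
Total I = 77 900 122 mm⁴.

Ix ≈ 7.7900 × 10⁷ mm⁴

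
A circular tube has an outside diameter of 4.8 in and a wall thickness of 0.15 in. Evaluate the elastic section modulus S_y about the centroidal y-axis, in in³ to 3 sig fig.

Treat the section as a set of non-overlapping primitives; coordinates are from the bounding-box lower-left.
Outer circle: ⌀4.8, A = 18.096 in², x = 2.4 in, Ī = 26.058 in⁴.
Bore (subtracted): ⌀4.5, A = 15.904 in², x = 2.4 in, Ī = 20.129 in⁴.
By symmetry the centroid is at mid-width, x̄ = 2.4 in.
All pieces are centred on the centroidal y-axis, so I = ΣĪ (holes subtracted) = 5.9287 in⁴.
Extreme fibre distance c = 2.4 in; S = I/c = 2.4703 in³.

S_y ≈ 2.47 in³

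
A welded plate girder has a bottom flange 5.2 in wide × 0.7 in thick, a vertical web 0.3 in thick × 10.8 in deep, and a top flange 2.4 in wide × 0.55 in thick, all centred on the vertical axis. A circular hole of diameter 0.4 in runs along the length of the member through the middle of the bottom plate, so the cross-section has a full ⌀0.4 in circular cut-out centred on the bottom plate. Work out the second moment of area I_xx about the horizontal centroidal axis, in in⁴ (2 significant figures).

Treat the section as a set of non-overlapping primitives; coordinates are from the bounding-box lower-left.
Bottom plate: 5.2 × 0.7, A = 3.64 in², y = 0.35 in, Ī = 0.1486 in⁴.
Web plate: 0.3 × 10.8, A = 3.24 in², y = 6.1 in, Ī = 31.49 in⁴.
Top plate: 2.4 × 0.55, A = 1.32 in², y = 11.78 in, Ī = 0.03328 in⁴.
Hole (subtracted): ⌀0.4, A = 0.1257 in², y = 0.35 in, Ī = 0.001257 in⁴.
Centroid: ȳ = ΣA·y / ΣA = 4.525 in.
Transfer each piece to the horizontal centroidal axis using Ī + A·d² with d = y − 4.525:
  bottom plate: d = -4.175 in → contributes +63.6 in⁴
  web plate: d = 1.575 in → contributes +39.53 in⁴
  top plate: d = 7.25 in → contributes +69.41 in⁴
  hole: d = -4.175 in → contributes −2.192 in⁴
Total I = 170.4 in⁴.

I_xx ≈ 170 in⁴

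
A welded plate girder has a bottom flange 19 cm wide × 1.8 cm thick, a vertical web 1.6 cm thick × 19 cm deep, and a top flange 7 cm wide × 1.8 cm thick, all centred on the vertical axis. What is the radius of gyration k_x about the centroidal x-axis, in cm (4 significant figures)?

Decompose the section into non-overlapping parts with the origin at the bottom-left of its bounding rectangle.
Bottom plate: 19 × 1.8, A = 34.2 cm², y = 0.9 cm, Ī = 9.234 cm⁴.
Web plate: 1.6 × 19, A = 30.4 cm², y = 11.3 cm, Ī = 914.533 cm⁴.
Top plate: 7 × 1.8, A = 12.6 cm², y = 21.7 cm, Ī = 3.402 cm⁴.
Centroid: ȳ = ΣA·y / ΣA = 8.39016 cm.
Transfer each piece to the centroidal x-axis using Ī + A·d² with d = y − 8.39016:
  bottom plate: d = -7.49016 cm → contributes +1927.94 cm⁴
  web plate: d = 2.90984 cm → contributes +1171.94 cm⁴
  top plate: d = 13.3098 cm → contributes +2235.52 cm⁴
Total I = 5335.39 cm⁴.
Radius of gyration: k = √(I/A) = √(5335.39 / 77.2) = 8.31332 cm.

k_x ≈ 8.313 cm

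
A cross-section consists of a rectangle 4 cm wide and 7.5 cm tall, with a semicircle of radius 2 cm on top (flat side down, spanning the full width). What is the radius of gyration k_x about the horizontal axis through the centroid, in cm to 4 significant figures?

Break the section into simple shapes (no overlaps), measuring from the bottom-left corner of the bounding box.
Rectangular body: 4 × 7.5, A = 30 cm², y = 3.75 cm, Ī = 140.625 cm⁴.
Semicircular cap: semicircle r = 2, A = 6.28319 cm², y = 8.34883 cm, Ī = 1.75611 cm⁴.
Centroid: ȳ = ΣA·y / ΣA = 4.54638 cm.
Transfer each piece to the horizontal axis through the centroid using Ī + A·d² with d = y − 4.54638:
  rectangular body: d = -0.796382 cm → contributes +159.652 cm⁴
  semicircular cap: d = 3.80244 cm → contributes +92.6021 cm⁴
Total I = 252.254 cm⁴.
Radius of gyration: k = √(I/A) = √(252.254 / 36.2832) = 2.63673 cm.

k_x ≈ 2.637 cm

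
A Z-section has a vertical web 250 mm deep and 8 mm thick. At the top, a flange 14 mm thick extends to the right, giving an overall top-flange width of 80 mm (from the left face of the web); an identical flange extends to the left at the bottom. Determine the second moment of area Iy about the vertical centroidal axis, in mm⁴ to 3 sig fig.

Split into non-overlapping primitives; take the origin at the lower-left of the bounding box.
Web: 8 × 250, A = 2 000 mm², x = 76 mm, Ī = 10 667 mm⁴.
Top flange (beyond web): 72 × 14, A = 1 008 mm², x = 116 mm, Ī = 435 456 mm⁴.
Bottom flange (beyond web): 72 × 14, A = 1 008 mm², x = 36 mm, Ī = 435 456 mm⁴.
Centroid: x̄ = ΣA·x / ΣA = 76 mm.
Transfer each piece to the vertical centroidal axis using Ī + A·d² with d = x − 76:
  web: d = 0 mm → contributes +10 667 mm⁴
  top flange (beyond web): d = 40 mm → contributes +2 048 256 mm⁴
  bottom flange (beyond web): d = -40 mm → contributes +2 048 256 mm⁴
Total I = 4 107 179 mm⁴.

Iy ≈ 4.11 × 10⁶ mm⁴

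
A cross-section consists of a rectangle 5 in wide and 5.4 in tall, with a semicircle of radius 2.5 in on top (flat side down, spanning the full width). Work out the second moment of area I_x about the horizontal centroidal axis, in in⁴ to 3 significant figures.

Treat the section as a set of non-overlapping primitives; coordinates are from the bounding-box lower-left.
Rectangular body: 5 × 5.4, A = 27 in², y = 2.7 in, Ī = 65.61 in⁴.
Semicircular cap: semicircle r = 2.5, A = 9.8175 in², y = 6.461 in, Ī = 4.2874 in⁴.
Centroid: ȳ = ΣA·y / ΣA = 3.7029 in.
Transfer each piece to the horizontal centroidal axis using Ī + A·d² with d = y − 3.7029:
  rectangular body: d = -1.0029 in → contributes +92.766 in⁴
  semicircular cap: d = 2.7581 in → contributes +78.972 in⁴
Total I = 171.74 in⁴.

I_x ≈ 172 in⁴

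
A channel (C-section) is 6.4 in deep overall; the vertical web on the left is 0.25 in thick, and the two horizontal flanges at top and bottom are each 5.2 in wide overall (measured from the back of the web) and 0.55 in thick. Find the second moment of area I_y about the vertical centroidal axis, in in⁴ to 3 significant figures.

I_y ≈ 19.5 in⁴

Decompose the section into non-overlapping parts with the origin at the bottom-left of its bounding rectangle.
Web: 0.25 × 6.4, A = 1.6 in², x = 0.125 in, Ī = 0.0083333 in⁴.
Top flange (beyond web): 4.95 × 0.55, A = 2.7225 in², x = 2.725 in, Ī = 5.559 in⁴.
Bottom flange (beyond web): 4.95 × 0.55, A = 2.7225 in², x = 2.725 in, Ī = 5.559 in⁴.
Centroid: x̄ = ΣA·x / ΣA = 2.1345 in.
Transfer each piece to the vertical centroidal axis using Ī + A·d² with d = x − 2.1345:
  web: d = -2.0095 in → contributes +6.4693 in⁴
  top flange (beyond web): d = 0.59049 in → contributes +6.5083 in⁴
  bottom flange (beyond web): d = 0.59049 in → contributes +6.5083 in⁴
Total I = 19.486 in⁴.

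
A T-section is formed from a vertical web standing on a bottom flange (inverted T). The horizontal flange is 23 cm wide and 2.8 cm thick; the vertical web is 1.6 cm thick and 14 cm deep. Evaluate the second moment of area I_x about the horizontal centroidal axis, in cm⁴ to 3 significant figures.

I_x ≈ 1580 cm⁴

Decompose the section into non-overlapping parts with the origin at the bottom-left of its bounding rectangle.
Flange: 23 × 2.8, A = 64.4 cm², y = 1.4 cm, Ī = 42.075 cm⁴.
Web: 1.6 × 14, A = 22.4 cm², y = 9.8 cm, Ī = 365.87 cm⁴.
Centroid: ȳ = ΣA·y / ΣA = 3.5677 cm.
Transfer each piece to the horizontal centroidal axis using Ī + A·d² with d = y − 3.5677:
  flange: d = -2.1677 cm → contributes +344.7 cm⁴
  web: d = 6.2323 cm → contributes +1235.9 cm⁴
Total I = 1580.6 cm⁴.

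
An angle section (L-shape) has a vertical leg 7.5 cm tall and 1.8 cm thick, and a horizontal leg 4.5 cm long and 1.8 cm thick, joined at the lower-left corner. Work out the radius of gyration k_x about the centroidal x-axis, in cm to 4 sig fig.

Break the section into simple shapes (no overlaps), measuring from the bottom-left corner of the bounding box.
Vertical leg: 1.8 × 7.5, A = 13.5 cm², y = 3.75 cm, Ī = 63.2813 cm⁴.
Horizontal leg (remainder): 2.7 × 1.8, A = 4.86 cm², y = 0.9 cm, Ī = 1.3122 cm⁴.
Centroid: ȳ = ΣA·y / ΣA = 2.99559 cm.
Transfer each piece to the centroidal x-axis using Ī + A·d² with d = y − 2.99559:
  vertical leg: d = 0.754412 cm → contributes +70.9646 cm⁴
  horizontal leg (remainder): d = -2.09559 cm → contributes +22.6548 cm⁴
Total I = 93.6194 cm⁴.
Radius of gyration: k = √(I/A) = √(93.6194 / 18.36) = 2.25812 cm.

k_x ≈ 2.258 cm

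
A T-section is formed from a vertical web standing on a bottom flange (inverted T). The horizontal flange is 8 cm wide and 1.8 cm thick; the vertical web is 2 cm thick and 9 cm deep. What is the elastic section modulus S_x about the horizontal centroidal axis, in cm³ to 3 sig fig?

Break the section into simple shapes (no overlaps), measuring from the bottom-left corner of the bounding box.
Flange: 8 × 1.8, A = 14.4 cm², y = 0.9 cm, Ī = 3.888 cm⁴.
Web: 2 × 9, A = 18 cm², y = 6.3 cm, Ī = 121.5 cm⁴.
Centroid: ȳ = ΣA·y / ΣA = 3.9 cm.
Transfer each piece to the horizontal centroidal axis using Ī + A·d² with d = y − 3.9:
  flange: d = -3 cm → contributes +133.49 cm⁴
  web: d = 2.4 cm → contributes +225.18 cm⁴
Total I = 358.67 cm⁴.
Extreme fibre distance c = 6.9 cm; S = I/c = 51.981 cm³.

S_x ≈ 52.0 cm³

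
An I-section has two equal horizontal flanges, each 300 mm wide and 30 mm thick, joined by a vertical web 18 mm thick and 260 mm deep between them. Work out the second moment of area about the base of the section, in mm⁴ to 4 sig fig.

I_base ≈ 9.868 × 10⁸ mm⁴

Break the section into simple shapes (no overlaps), measuring from the bottom-left corner of the bounding box.
Bottom flange: 300 × 30, A = 9 000 mm², y = 15 mm, Ī = 675 000 mm⁴.
Web: 18 × 260, A = 4 680 mm², y = 160 mm, Ī = 26 364 000 mm⁴.
Top flange: 300 × 30, A = 9 000 mm², y = 305 mm, Ī = 675 000 mm⁴.
Transfer each piece to the bottom edge using Ī + A·d² with d = y − 0:
  bottom flange: d = 15 mm → contributes +2 700 000 mm⁴
  web: d = 160 mm → contributes +146 172 000 mm⁴
  top flange: d = 305 mm → contributes +837 900 000 mm⁴
Total I = 986 772 000 mm⁴.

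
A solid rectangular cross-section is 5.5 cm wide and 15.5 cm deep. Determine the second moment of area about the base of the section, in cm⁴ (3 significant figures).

I_base ≈ 6830 cm⁴

The section: 5.5 × 15.5, A = 85.25 cm², y = 7.75 cm, Ī = 1706.8 cm⁴.
Transfer it to a horizontal axis along the bottom face using Ī + A·d² with d = y − 0:
  the section: d = 7.75 cm → contributes +6827.1 cm⁴
Total I = 6827.1 cm⁴.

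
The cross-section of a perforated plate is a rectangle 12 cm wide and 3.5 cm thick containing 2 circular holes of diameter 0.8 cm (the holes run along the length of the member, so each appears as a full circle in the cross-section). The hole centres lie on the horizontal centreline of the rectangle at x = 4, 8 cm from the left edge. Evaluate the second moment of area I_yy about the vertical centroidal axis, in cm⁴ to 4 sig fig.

Treat the section as a set of non-overlapping primitives; coordinates are from the bounding-box lower-left.
Plate: 12 × 3.5, A = 42 cm², x = 6 cm, Ī = 504 cm⁴.
Hole 1 (subtracted): ⌀0.8, A = 0.502655 cm², x = 4 cm, Ī = 0.0201062 cm⁴.
Hole 2 (subtracted): ⌀0.8, A = 0.502655 cm², x = 8 cm, Ī = 0.0201062 cm⁴.
By symmetry the centroid is at mid-width, x̄ = 6 cm.
Transfer each piece to the vertical centroidal axis using Ī + A·d² with d = x − 6:
  plate: d = 0 cm → contributes +504 cm⁴
  hole 1: d = -2 cm → contributes −2.03073 cm⁴
  hole 2: d = 2 cm → contributes −2.03073 cm⁴
Total I = 499.939 cm⁴.

I_yy ≈ 499.9 cm⁴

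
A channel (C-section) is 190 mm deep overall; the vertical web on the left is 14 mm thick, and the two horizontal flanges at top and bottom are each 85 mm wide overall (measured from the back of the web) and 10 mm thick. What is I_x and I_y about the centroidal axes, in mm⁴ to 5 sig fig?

I_x ≈ 1.9516 × 10⁷ mm⁴, I_y ≈ 2.3122 × 10⁶ mm⁴

Split into non-overlapping primitives; take the origin at the lower-left of the bounding box.
Web: 14 × 190, A = 2 660 mm², y = 95 mm, Ī = 8 002 167 mm⁴.
Top flange (beyond web): 71 × 10, A = 710 mm², y = 185 mm, Ī = 5916.667 mm⁴.
Bottom flange (beyond web): 71 × 10, A = 710 mm², y = 5 mm, Ī = 5916.667 mm⁴.
By symmetry the centroid is at mid-height, ȳ = 95 mm.
Transfer each piece to the centroidal x-axis using Ī + A·d² with d = y − 95:
  web: d = 0 mm → contributes +8 002 167 mm⁴
  top flange (beyond web): d = 90 mm → contributes +5 756 917 mm⁴
  bottom flange (beyond web): d = -90 mm → contributes +5 756 917 mm⁴
Total I = 19 516 000 mm⁴.
For the y-axis: x̄ = 21.79167 mm.
Repeating about the centroidal y-axis gives I_y = 2 312 163 mm⁴.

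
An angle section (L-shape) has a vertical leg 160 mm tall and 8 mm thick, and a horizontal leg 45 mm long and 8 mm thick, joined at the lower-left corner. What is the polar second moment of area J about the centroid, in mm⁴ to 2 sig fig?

Decompose the section into non-overlapping parts with the origin at the bottom-left of its bounding rectangle.
Vertical leg: 8 × 160, A = 1 280 mm², y = 80 mm, Ī = 2 730 667 mm⁴.
Horizontal leg (remainder): 37 × 8, A = 296 mm², y = 4 mm, Ī = 1 579 mm⁴.
Centroid: ȳ = ΣA·y / ΣA = 65.73 mm.
Transfer each piece to the centroidal x-axis using Ī + A·d² with d = y − 65.73:
  vertical leg: d = 14.27 mm → contributes +2 991 467 mm⁴
  horizontal leg (remainder): d = -61.73 mm → contributes +1 129 364 mm⁴
Total I = 4 120 831 mm⁴.
For the y-axis: x̄ = 8.226 mm.
Repeating about the centroidal y-axis gives I_y = 162 301 mm⁴.
Polar second moment: J = I_x + I_y = 4 283 132 mm⁴.

J ≈ 4.3 × 10⁶ mm⁴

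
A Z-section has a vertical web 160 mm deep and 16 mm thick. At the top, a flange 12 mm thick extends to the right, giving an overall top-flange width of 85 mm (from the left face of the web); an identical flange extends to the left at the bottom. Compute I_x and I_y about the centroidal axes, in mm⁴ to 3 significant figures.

I_x ≈ 1.45 × 10⁷ mm⁴, I_y ≈ 3.70 × 10⁶ mm⁴

Split into non-overlapping primitives; take the origin at the lower-left of the bounding box.
Web: 16 × 160, A = 2 560 mm², y = 80 mm, Ī = 5 461 333 mm⁴.
Top flange (beyond web): 69 × 12, A = 828 mm², y = 154 mm, Ī = 9 936 mm⁴.
Bottom flange (beyond web): 69 × 12, A = 828 mm², y = 6 mm, Ī = 9 936 mm⁴.
Centroid: ȳ = ΣA·y / ΣA = 80 mm.
Transfer each piece to the centroidal x-axis using Ī + A·d² with d = y − 80:
  web: d = 0 mm → contributes +5 461 333 mm⁴
  top flange (beyond web): d = 74 mm → contributes +4 544 064 mm⁴
  bottom flange (beyond web): d = -74 mm → contributes +4 544 064 mm⁴
Total I = 14 549 461 mm⁴.
For the y-axis: x̄ = 77 mm.
Repeating about the centroidal y-axis gives I_y = 3 702 781 mm⁴.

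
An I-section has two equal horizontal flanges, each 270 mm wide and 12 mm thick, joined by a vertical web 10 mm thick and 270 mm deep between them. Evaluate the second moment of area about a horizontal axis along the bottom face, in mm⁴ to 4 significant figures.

Decompose the section into non-overlapping parts with the origin at the bottom-left of its bounding rectangle.
Bottom flange: 270 × 12, A = 3 240 mm², y = 6 mm, Ī = 38 880 mm⁴.
Web: 10 × 270, A = 2 700 mm², y = 147 mm, Ī = 16 402 500 mm⁴.
Top flange: 270 × 12, A = 3 240 mm², y = 288 mm, Ī = 38 880 mm⁴.
Transfer each piece to the base of the section using Ī + A·d² with d = y − 0:
  bottom flange: d = 6 mm → contributes +155 520 mm⁴
  web: d = 147 mm → contributes +74 746 800 mm⁴
  top flange: d = 288 mm → contributes +268 777 440 mm⁴
Total I = 343 679 760 mm⁴.

I_base ≈ 3.437 × 10⁸ mm⁴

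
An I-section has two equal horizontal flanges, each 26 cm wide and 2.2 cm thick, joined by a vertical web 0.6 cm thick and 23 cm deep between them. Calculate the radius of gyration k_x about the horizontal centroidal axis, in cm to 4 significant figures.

k_x ≈ 12.12 cm

Decompose the section into non-overlapping parts with the origin at the bottom-left of its bounding rectangle.
Bottom flange: 26 × 2.2, A = 57.2 cm², y = 1.1 cm, Ī = 23.0707 cm⁴.
Web: 0.6 × 23, A = 13.8 cm², y = 13.7 cm, Ī = 608.35 cm⁴.
Top flange: 26 × 2.2, A = 57.2 cm², y = 26.3 cm, Ī = 23.0707 cm⁴.
By symmetry the centroid is at mid-height, ȳ = 13.7 cm.
Transfer each piece to the horizontal centroidal axis using Ī + A·d² with d = y − 13.7:
  bottom flange: d = -12.6 cm → contributes +9104.14 cm⁴
  web: d = 0 cm → contributes +608.35 cm⁴
  top flange: d = 12.6 cm → contributes +9104.14 cm⁴
Total I = 18816.6 cm⁴.
Radius of gyration: k = √(I/A) = √(18816.6 / 128.2) = 12.1151 cm.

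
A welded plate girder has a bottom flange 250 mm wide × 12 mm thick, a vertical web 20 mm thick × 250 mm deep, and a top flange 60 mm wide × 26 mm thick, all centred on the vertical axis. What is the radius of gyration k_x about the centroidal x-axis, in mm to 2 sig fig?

Decompose the section into non-overlapping parts with the origin at the bottom-left of its bounding rectangle.
Bottom plate: 250 × 12, A = 3 000 mm², y = 6 mm, Ī = 36 000 mm⁴.
Web plate: 20 × 250, A = 5 000 mm², y = 137 mm, Ī = 26 041 667 mm⁴.
Top plate: 60 × 26, A = 1 560 mm², y = 275 mm, Ī = 87 880 mm⁴.
Centroid: ȳ = ΣA·y / ΣA = 118.4 mm.
Transfer each piece to the centroidal x-axis using Ī + A·d² with d = y − 118.4:
  bottom plate: d = -112.4 mm → contributes +37 944 053 mm⁴
  web plate: d = 18.59 mm → contributes +27 769 599 mm⁴
  top plate: d = 156.6 mm → contributes +38 339 727 mm⁴
Total I = 104 053 379 mm⁴.
Radius of gyration: k = √(I/A) = √(104 053 379 / 9 560) = 104.3 mm.

k_x ≈ 100 mm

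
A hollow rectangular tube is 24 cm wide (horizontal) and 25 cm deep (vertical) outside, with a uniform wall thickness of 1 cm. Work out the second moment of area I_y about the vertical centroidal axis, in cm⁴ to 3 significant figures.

Break the section into simple shapes (no overlaps), measuring from the bottom-left corner of the bounding box.
Outer rectangle: 24 × 25, A = 600 cm², x = 12 cm, Ī = 28 800 cm⁴.
Inner void (subtracted): 22 × 23, A = 506 cm², x = 12 cm, Ī = 20 409 cm⁴.
By symmetry the centroid is at mid-width, x̄ = 12 cm.
All pieces are centred on the vertical centroidal axis, so I = ΣĪ (holes subtracted) = 8391.3 cm⁴.

I_y ≈ 8390 cm⁴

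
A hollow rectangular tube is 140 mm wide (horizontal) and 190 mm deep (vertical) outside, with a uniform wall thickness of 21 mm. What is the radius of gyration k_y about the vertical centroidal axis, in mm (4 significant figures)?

k_y ≈ 51.30 mm

Decompose the section into non-overlapping parts with the origin at the bottom-left of its bounding rectangle.
Outer rectangle: 140 × 190, A = 26 600 mm², x = 70 mm, Ī = 43 446 667 mm⁴.
Inner void (subtracted): 98 × 148, A = 14 504 mm², x = 70 mm, Ī = 11 608 035 mm⁴.
By symmetry the centroid is at mid-width, x̄ = 70 mm.
All pieces are centred on the vertical centroidal axis, so I = ΣĪ (holes subtracted) = 31 838 632 mm⁴.
Radius of gyration: k = √(I/A) = √(31 838 632 / 12 096) = 51.3046 mm.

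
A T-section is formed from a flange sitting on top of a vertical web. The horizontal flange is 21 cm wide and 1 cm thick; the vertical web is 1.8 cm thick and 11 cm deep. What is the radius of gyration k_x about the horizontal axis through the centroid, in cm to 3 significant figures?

Treat the section as a set of non-overlapping primitives; coordinates are from the bounding-box lower-left.
Flange: 21 × 1, A = 21 cm², y = 11.5 cm, Ī = 1.75 cm⁴.
Web: 1.8 × 11, A = 19.8 cm², y = 5.5 cm, Ī = 199.65 cm⁴.
Centroid: ȳ = ΣA·y / ΣA = 8.5882 cm.
Transfer each piece to the horizontal axis through the centroid using Ī + A·d² with d = y − 8.5882:
  flange: d = 2.9118 cm → contributes +179.8 cm⁴
  web: d = -3.0882 cm → contributes +388.49 cm⁴
Total I = 568.28 cm⁴.
Radius of gyration: k = √(I/A) = √(568.28 / 40.8) = 3.7321 cm.

k_x ≈ 3.73 cm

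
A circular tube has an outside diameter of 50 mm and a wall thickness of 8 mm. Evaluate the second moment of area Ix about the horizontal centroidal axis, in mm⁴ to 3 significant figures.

Treat the section as a set of non-overlapping primitives; coordinates are from the bounding-box lower-left.
Outer circle: ⌀50, A = 1963.5 mm², y = 25 mm, Ī = 306 796 mm⁴.
Bore (subtracted): ⌀34, A = 907.92 mm², y = 25 mm, Ī = 65 597 mm⁴.
By symmetry the centroid is at mid-height, ȳ = 25 mm.
All pieces are centred on the horizontal centroidal axis, so I = ΣĪ (holes subtracted) = 241 199 mm⁴.

Ix ≈ 2.41 × 10⁵ mm⁴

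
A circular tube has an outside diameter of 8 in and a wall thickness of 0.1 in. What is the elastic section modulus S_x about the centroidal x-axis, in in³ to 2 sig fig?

Split into non-overlapping primitives; take the origin at the lower-left of the bounding box.
Outer circle: ⌀8, A = 50.27 in², y = 4 in, Ī = 201.1 in⁴.
Bore (subtracted): ⌀7.8, A = 47.78 in², y = 4 in, Ī = 181.7 in⁴.
By symmetry the centroid is at mid-height, ȳ = 4 in.
All pieces are centred on the centroidal x-axis, so I = ΣĪ (holes subtracted) = 19.36 in⁴.
Extreme fibre distance c = 4 in; S = I/c = 4.841 in³.

S_x ≈ 4.8 in³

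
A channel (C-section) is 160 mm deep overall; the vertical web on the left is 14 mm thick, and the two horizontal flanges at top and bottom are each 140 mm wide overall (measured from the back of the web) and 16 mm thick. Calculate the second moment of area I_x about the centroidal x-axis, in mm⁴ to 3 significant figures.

Split into non-overlapping primitives; take the origin at the lower-left of the bounding box.
Web: 14 × 160, A = 2 240 mm², y = 80 mm, Ī = 4 778 667 mm⁴.
Top flange (beyond web): 126 × 16, A = 2 016 mm², y = 152 mm, Ī = 43 008 mm⁴.
Bottom flange (beyond web): 126 × 16, A = 2 016 mm², y = 8 mm, Ī = 43 008 mm⁴.
By symmetry the centroid is at mid-height, ȳ = 80 mm.
Transfer each piece to the centroidal x-axis using Ī + A·d² with d = y − 80:
  web: d = 0 mm → contributes +4 778 667 mm⁴
  top flange (beyond web): d = 72 mm → contributes +10 493 952 mm⁴
  bottom flange (beyond web): d = -72 mm → contributes +10 493 952 mm⁴
Total I = 25 766 571 mm⁴.

I_x ≈ 2.58 × 10⁷ mm⁴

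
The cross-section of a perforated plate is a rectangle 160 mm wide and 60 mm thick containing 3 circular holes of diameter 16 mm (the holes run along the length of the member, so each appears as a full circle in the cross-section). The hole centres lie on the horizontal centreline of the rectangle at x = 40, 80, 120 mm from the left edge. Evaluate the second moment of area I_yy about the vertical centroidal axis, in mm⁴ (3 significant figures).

Split into non-overlapping primitives; take the origin at the lower-left of the bounding box.
Plate: 160 × 60, A = 9 600 mm², x = 80 mm, Ī = 20 480 000 mm⁴.
Hole 1 (subtracted): ⌀16, A = 201.06 mm², x = 40 mm, Ī = 3 217 mm⁴.
Hole 2 (subtracted): ⌀16, A = 201.06 mm², x = 80 mm, Ī = 3 217 mm⁴.
Hole 3 (subtracted): ⌀16, A = 201.06 mm², x = 120 mm, Ī = 3 217 mm⁴.
By symmetry the centroid is at mid-width, x̄ = 80 mm.
Transfer each piece to the vertical centroidal axis using Ī + A·d² with d = x − 80:
  plate: d = 0 mm → contributes +20 480 000 mm⁴
  hole 1: d = -40 mm → contributes −324 916 mm⁴
  hole 2: d = 0 mm → contributes −3 217 mm⁴
  hole 3: d = 40 mm → contributes −324 916 mm⁴
Total I = 19 826 951 mm⁴.

I_yy ≈ 1.98 × 10⁷ mm⁴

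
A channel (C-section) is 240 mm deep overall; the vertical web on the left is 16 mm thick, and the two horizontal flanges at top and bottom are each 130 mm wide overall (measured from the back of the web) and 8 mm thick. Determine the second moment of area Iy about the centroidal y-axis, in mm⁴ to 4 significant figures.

Iy ≈ 7.282 × 10⁶ mm⁴

Split into non-overlapping primitives; take the origin at the lower-left of the bounding box.
Web: 16 × 240, A = 3 840 mm², x = 8 mm, Ī = 81 920 mm⁴.
Top flange (beyond web): 114 × 8, A = 912 mm², x = 73 mm, Ī = 987 696 mm⁴.
Bottom flange (beyond web): 114 × 8, A = 912 mm², x = 73 mm, Ī = 987 696 mm⁴.
Centroid: x̄ = ΣA·x / ΣA = 28.9322 mm.
Transfer each piece to the centroidal y-axis using Ī + A·d² with d = x − 28.9322:
  web: d = -20.9322 mm → contributes +1 764 443 mm⁴
  top flange (beyond web): d = 44.0678 mm → contributes +2 758 773 mm⁴
  bottom flange (beyond web): d = 44.0678 mm → contributes +2 758 773 mm⁴
Total I = 7 281 990 mm⁴.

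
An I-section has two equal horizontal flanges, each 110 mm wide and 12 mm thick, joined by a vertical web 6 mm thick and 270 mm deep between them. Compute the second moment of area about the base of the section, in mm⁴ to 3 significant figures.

I_base ≈ 1.54 × 10⁸ mm⁴

Break the section into simple shapes (no overlaps), measuring from the bottom-left corner of the bounding box.
Bottom flange: 110 × 12, A = 1 320 mm², y = 6 mm, Ī = 15 840 mm⁴.
Web: 6 × 270, A = 1 620 mm², y = 147 mm, Ī = 9 841 500 mm⁴.
Top flange: 110 × 12, A = 1 320 mm², y = 288 mm, Ī = 15 840 mm⁴.
Transfer each piece to the base of the section using Ī + A·d² with d = y − 0:
  bottom flange: d = 6 mm → contributes +63 360 mm⁴
  web: d = 147 mm → contributes +44 848 080 mm⁴
  top flange: d = 288 mm → contributes +109 501 920 mm⁴
Total I = 154 413 360 mm⁴.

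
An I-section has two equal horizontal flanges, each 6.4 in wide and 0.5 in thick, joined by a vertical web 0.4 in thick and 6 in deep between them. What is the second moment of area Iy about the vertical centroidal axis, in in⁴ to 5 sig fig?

Iy ≈ 21.877 in⁴

Decompose the section into non-overlapping parts with the origin at the bottom-left of its bounding rectangle.
Bottom flange: 6.4 × 0.5, A = 3.2 in², x = 3.2 in, Ī = 10.92267 in⁴.
Web: 0.4 × 6, A = 2.4 in², x = 3.2 in, Ī = 0.032 in⁴.
Top flange: 6.4 × 0.5, A = 3.2 in², x = 3.2 in, Ī = 10.92267 in⁴.
By symmetry the centroid is at mid-width, x̄ = 3.2 in.
All pieces are centred on the vertical centroidal axis, so I = ΣĪ = 21.87733 in⁴.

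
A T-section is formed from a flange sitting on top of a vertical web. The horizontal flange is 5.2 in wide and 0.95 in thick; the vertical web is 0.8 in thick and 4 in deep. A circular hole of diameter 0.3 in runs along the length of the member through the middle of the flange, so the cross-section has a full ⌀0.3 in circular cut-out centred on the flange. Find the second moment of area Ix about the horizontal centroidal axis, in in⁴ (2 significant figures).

Break the section into simple shapes (no overlaps), measuring from the bottom-left corner of the bounding box.
Flange: 5.2 × 0.95, A = 4.94 in², y = 4.475 in, Ī = 0.3715 in⁴.
Web: 0.8 × 4, A = 3.2 in², y = 2 in, Ī = 4.267 in⁴.
Hole (subtracted): ⌀0.3, A = 0.07069 in², y = 4.475 in, Ī = 0.0003976 in⁴.
Centroid: ȳ = ΣA·y / ΣA = 3.494 in.
Transfer each piece to the horizontal centroidal axis using Ī + A·d² with d = y − 3.494:
  flange: d = 0.9815 in → contributes +5.13 in⁴
  web: d = -1.494 in → contributes +11.4 in⁴
  hole: d = 0.9815 in → contributes −0.06849 in⁴
Total I = 16.47 in⁴.

Ix ≈ 16 in⁴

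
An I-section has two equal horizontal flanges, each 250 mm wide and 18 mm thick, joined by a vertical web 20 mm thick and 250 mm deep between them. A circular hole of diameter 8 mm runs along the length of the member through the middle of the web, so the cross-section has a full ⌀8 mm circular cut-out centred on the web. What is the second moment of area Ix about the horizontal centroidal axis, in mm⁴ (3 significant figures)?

Treat the section as a set of non-overlapping primitives; coordinates are from the bounding-box lower-left.
Bottom flange: 250 × 18, A = 4 500 mm², y = 9 mm, Ī = 121 500 mm⁴.
Web: 20 × 250, A = 5 000 mm², y = 143 mm, Ī = 26 041 667 mm⁴.
Top flange: 250 × 18, A = 4 500 mm², y = 277 mm, Ī = 121 500 mm⁴.
Hole (subtracted): ⌀8, A = 50.265 mm², y = 143 mm, Ī = 201.06 mm⁴.
By symmetry the centroid is at mid-height, ȳ = 143 mm.
Transfer each piece to the horizontal centroidal axis using Ī + A·d² with d = y − 143:
  bottom flange: d = -134 mm → contributes +80 923 500 mm⁴
  web: d = 0 mm → contributes +26 041 667 mm⁴
  top flange: d = 134 mm → contributes +80 923 500 mm⁴
  hole: d = 0 mm → contributes −201.06 mm⁴
Total I = 187 888 466 mm⁴.

Ix ≈ 1.88 × 10⁸ mm⁴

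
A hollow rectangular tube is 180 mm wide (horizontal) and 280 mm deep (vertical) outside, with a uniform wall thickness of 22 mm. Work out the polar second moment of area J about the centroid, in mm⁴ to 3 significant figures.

Treat the section as a set of non-overlapping primitives; coordinates are from the bounding-box lower-left.
Outer rectangle: 180 × 280, A = 50 400 mm², y = 140 mm, Ī = 329 280 000 mm⁴.
Inner void (subtracted): 136 × 236, A = 32 096 mm², y = 140 mm, Ī = 148 968 235 mm⁴.
By symmetry the centroid is at mid-height, ȳ = 140 mm.
All pieces are centred on the centroidal x-axis, so I = ΣĪ (holes subtracted) = 180 311 765 mm⁴.
Repeating about the centroidal y-axis gives I_y = 86 609 365 mm⁴.
Polar second moment: J = I_x + I_y = 266 921 131 mm⁴.

J ≈ 2.67 × 10⁸ mm⁴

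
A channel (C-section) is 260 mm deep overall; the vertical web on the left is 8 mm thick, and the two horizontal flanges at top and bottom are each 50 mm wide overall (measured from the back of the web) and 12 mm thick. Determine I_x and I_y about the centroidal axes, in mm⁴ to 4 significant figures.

I_x ≈ 2.723 × 10⁷ mm⁴, I_y ≈ 5.836 × 10⁵ mm⁴

Split into non-overlapping primitives; take the origin at the lower-left of the bounding box.
Web: 8 × 260, A = 2 080 mm², y = 130 mm, Ī = 11 717 333 mm⁴.
Top flange (beyond web): 42 × 12, A = 504 mm², y = 254 mm, Ī = 6 048 mm⁴.
Bottom flange (beyond web): 42 × 12, A = 504 mm², y = 6 mm, Ī = 6 048 mm⁴.
By symmetry the centroid is at mid-height, ȳ = 130 mm.
Transfer each piece to the centroidal x-axis using Ī + A·d² with d = y − 130:
  web: d = 0 mm → contributes +11 717 333 mm⁴
  top flange (beyond web): d = 124 mm → contributes +7 755 552 mm⁴
  bottom flange (beyond web): d = -124 mm → contributes +7 755 552 mm⁴
Total I = 27 228 437 mm⁴.
For the y-axis: x̄ = 12.1606 mm.
Repeating about the centroidal y-axis gives I_y = 583 622 mm⁴.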